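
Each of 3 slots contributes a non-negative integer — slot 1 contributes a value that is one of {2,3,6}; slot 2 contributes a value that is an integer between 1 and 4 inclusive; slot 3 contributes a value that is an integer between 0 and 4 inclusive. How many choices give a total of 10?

7

The generating function for the choices is (t² + t³ + t⁶)·(t + t² + t³ + t⁴)·(1 + t + t² + t³ + t⁴); the count is [t¹⁰].
(t² + t³ + t⁶) has coefficients 0,0,1,1,0,0,1 for degrees 0…6.
(t + t² + t³ + t⁴) has coefficients 0,1,1,1,1,0,0,0,0,0,0 for degrees 0…10.
Finally multiplying by (1 + t + t² + t³ + t⁴), the product of all factors after the first has coefficients 0,1,2,3,4,4,3,2,1,0,0 for degrees 0…10.
[t¹⁰] = 1·1 + 1·2 + 1·4 = 7.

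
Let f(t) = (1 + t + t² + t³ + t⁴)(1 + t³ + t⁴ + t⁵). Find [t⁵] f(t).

(1 + t + t² + t³ + t⁴) has coefficients 1,1,1,1,1 for degrees 0…4.
(1 + t³ + t⁴ + t⁵) has coefficients 1,0,0,1,1,1 for degrees 0…5.
[t⁵] = 1·1 + 1·1 + 1·1 + 1·0 + 1·0 = 3.

3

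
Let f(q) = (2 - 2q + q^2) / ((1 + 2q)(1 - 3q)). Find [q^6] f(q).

715

The denominator gives the recurrence a_n = a_(n−1) + 6a_(n−2) for n ≥ 3; the numerator fixes a_0 = 2, a_1 = 0, a_2 = 13.
Iterating: 2, 0, 13, 13, 91, 169, 715, so a_6 = 715.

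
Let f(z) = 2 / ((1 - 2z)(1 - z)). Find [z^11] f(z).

Partial fractions give a closed form: a_n = (4)·2^n + (-2)·1^n.
At n = 11: a_11 = 8190.

8190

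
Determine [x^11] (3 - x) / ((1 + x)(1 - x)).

-1

Partial fractions give a closed form: a_n = (2)·(-1)^n + (1)·1^n.
At n = 11: a_11 = -1.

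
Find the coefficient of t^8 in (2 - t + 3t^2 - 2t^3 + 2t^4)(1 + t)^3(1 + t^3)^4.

(2 - t + 3t^2 - 2t^3 + 2t^4) has coefficients 2,-1,3,-2,2 for degrees 0…4.
(1 + t)^3 has coefficients 1,3,3,1,0,0,0,0,0 for degrees 0…8.
Finally multiplying by (1 + t^3)^4, the product of all factors after the first has coefficients 1,3,3,5,12,12,10,18,18 for degrees 0…8.
[t^8] = 2·18 − 1·18 + 3·10 − 2·12 + 2·12 = 48.

48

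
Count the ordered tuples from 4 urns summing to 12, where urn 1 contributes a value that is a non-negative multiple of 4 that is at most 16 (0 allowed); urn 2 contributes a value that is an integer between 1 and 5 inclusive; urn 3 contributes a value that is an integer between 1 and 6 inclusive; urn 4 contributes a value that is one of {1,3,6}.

21

The generating function for the choices is (1 + y^4 + y^8 + y^12 + y^16)·(y + y^2 + y^3 + y^4 + y^5)·(y + y^2 + y^3 + y^4 + y^5 + y^6)·(y + y^3 + y^6); the count is [y^12].
(1 + y^4 + y^8 + y^12 + y^16) has coefficients 1,0,0,0,1,0,0,0,1,0,0,0,1 for degrees 0…12.
(y + y^2 + y^3 + y^4 + y^5) has coefficients 0,1,1,1,1,1,0,0,0,0,0,0,0 for degrees 0…12.
Multiplying by (y + y^2 + y^3 + y^4 + y^5 + y^6) gives running coefficients 0,0,1,2,3,4,5,5,4,3,2,1,0 for degrees 0…12.
Finally multiplying by (y + y^3 + y^6), the product of all factors after the first has coefficients 0,0,0,1,2,4,6,8,10,11,11,10,9 for degrees 0…12.
[y^12] = 1·9 + 1·10 + 1·2 + 1·0 = 21.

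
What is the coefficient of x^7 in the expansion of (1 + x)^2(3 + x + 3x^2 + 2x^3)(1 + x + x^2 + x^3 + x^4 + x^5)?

26

(1 + x)^2 has coefficients 1,2,1 for degrees 0…2.
(3 + x + 3x^2 + 2x^3) has coefficients 3,1,3,2,0,0,0,0 for degrees 0…7.
Finally multiplying by (1 + x + x^2 + x^3 + x^4 + x^5), the product of all factors after the first has coefficients 3,4,7,9,9,9,6,5 for degrees 0…7.
[x^7] = 1·5 + 2·6 + 1·9 = 26.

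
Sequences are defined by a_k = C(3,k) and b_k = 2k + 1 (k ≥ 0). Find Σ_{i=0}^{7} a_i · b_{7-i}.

Write out a_i and b_{7-i} for i = 0,…,7 and sum the products.
Σ = 1·15 + 3·13 + 3·11 + 1·9 + 0·7 + 0·5 + 0·3 + 0·1 = 96.

96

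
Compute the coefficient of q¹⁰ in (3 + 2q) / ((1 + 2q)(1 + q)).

Partial fractions give a closed form: a_n = (4)·(-2)^n + (-1)·(-1)^n.
At n = 10: a_10 = 4095.

4095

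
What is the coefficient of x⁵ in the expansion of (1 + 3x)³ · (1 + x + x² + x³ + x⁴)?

(1 + 3x)³ has coefficients 1,9,27,27 for degrees 0…3.
(1 + x + x² + x³ + x⁴) has coefficients 1,1,1,1,1,0 for degrees 0…5.
[x⁵] = 1·0 + 9·1 + 27·1 + 27·1 = 63.

63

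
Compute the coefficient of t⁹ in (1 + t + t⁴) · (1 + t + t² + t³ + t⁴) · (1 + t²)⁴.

26

(1 + t + t⁴) has coefficients 1,1,0,0,1 for degrees 0…4.
(1 + t + t² + t³ + t⁴) has coefficients 1,1,1,1,1,0,0,0,0,0 for degrees 0…9.
Finally multiplying by (1 + t²)⁴, the product of all factors after the first has coefficients 1,1,5,5,11,10,14,10,11,5 for degrees 0…9.
[t⁹] = 1·5 + 1·11 + 1·10 = 26.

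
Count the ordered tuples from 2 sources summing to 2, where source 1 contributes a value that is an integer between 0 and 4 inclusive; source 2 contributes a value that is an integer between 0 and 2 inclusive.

The generating function for the choices is (1 + x + x^2 + x^3 + x^4)·(1 + x + x^2); the count is [x^2].
(1 + x + x^2 + x^3 + x^4) has coefficients 1,1,1 for degrees 0…2.
(1 + x + x^2) has coefficients 1,1,1 for degrees 0…2.
[x^2] = 1·1 + 1·1 + 1·1 = 3.

3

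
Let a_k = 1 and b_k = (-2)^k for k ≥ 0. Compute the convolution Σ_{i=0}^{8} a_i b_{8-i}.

This is [x^8] in the product of the two ordinary generating functions.
Σ = 1·256 + 1·(-128) + 1·64 + 1·(-32) + 1·16 + 1·(-8) + 1·4 + 1·(-2) + 1·1 = 171.

171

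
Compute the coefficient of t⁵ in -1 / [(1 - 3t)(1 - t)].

Partial fractions give a closed form: a_n = (-3/2)·3^n + (1/2)·1^n.
At n = 5: a_5 = -364.

-364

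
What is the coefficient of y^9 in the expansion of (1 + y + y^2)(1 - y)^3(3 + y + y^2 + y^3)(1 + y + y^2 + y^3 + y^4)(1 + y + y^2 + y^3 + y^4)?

2

(1 + y + y^2) has coefficients 1,1,1 for degrees 0…2.
(1 - y)^3 has coefficients 1,-3,3,-1,0,0,0,0,0,0 for degrees 0…9.
Multiplying by (3 + y + y^2 + y^3) gives running coefficients 3,-8,7,-2,-1,2,-1,0,0,0 for degrees 0…9.
Multiplying by (1 + y + y^2 + y^3 + y^4) gives running coefficients 3,-5,2,0,-1,-2,5,-2,0,1 for degrees 0…9.
Finally multiplying by (1 + y + y^2 + y^3 + y^4), the product of all factors after the first has coefficients 3,-2,0,0,-1,-6,4,0,0,2 for degrees 0…9.
[y^9] = 1·2 + 1·0 + 1·0 = 2.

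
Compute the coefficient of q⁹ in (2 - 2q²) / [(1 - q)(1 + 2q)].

The denominator gives the recurrence a_n = −a_(n−1) + 2a_(n−2) for n ≥ 3; the numerator fixes a_0 = 2, a_1 = -2, a_2 = 4.
Iterating: 2, -2, 4, -8, 16, -32, 64, -128, 256, -512, so a_9 = -512.

-512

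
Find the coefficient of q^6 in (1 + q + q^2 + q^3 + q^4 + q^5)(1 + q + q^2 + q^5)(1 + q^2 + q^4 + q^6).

(1 + q + q^2 + q^3 + q^4 + q^5) has coefficients 1,1,1,1,1,1 for degrees 0…5.
(1 + q + q^2 + q^5) has coefficients 1,1,1,0,0,1,0 for degrees 0…6.
Finally multiplying by (1 + q^2 + q^4 + q^6), the product of all factors after the first has coefficients 1,1,2,1,2,2,2 for degrees 0…6.
[q^6] = 1·2 + 1·2 + 1·2 + 1·1 + 1·2 + 1·1 = 10.

10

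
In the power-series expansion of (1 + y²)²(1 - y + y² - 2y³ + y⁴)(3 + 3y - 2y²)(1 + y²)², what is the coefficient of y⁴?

(1 + y²)² has coefficients 1,0,2,0,1 for degrees 0…4.
(1 - y + y² - 2y³ + y⁴) has coefficients 1,-1,1,-2,1 for degrees 0…4.
Multiplying by (3 + 3y - 2y²) gives running coefficients 3,0,-2,-1,-5 for degrees 0…4.
Finally multiplying by (1 + y²)², the product of all factors after the first has coefficients 3,0,4,-1,-6 for degrees 0…4.
[y⁴] = 1·(-6) + 2·4 + 1·3 = 5.

5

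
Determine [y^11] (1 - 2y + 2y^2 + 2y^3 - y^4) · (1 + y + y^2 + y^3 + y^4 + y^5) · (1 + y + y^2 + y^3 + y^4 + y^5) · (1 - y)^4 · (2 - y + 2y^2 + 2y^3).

-34

(1 - 2y + 2y^2 + 2y^3 - y^4) has coefficients 1,-2,2,2,-1 for degrees 0…4.
(1 + y + y^2 + y^3 + y^4 + y^5) has coefficients 1,1,1,1,1,1,0,0,0,0,0,0 for degrees 0…11.
Multiplying by (1 + y + y^2 + y^3 + y^4 + y^5) gives running coefficients 1,2,3,4,5,6,5,4,3,2,1,0 for degrees 0…11.
Multiplying by (1 - y)^4 gives running coefficients 1,-2,1,0,0,0,-2,4,-2,0,0,0 for degrees 0…11.
Finally multiplying by (2 - y + 2y^2 + 2y^3), the product of all factors after the first has coefficients 2,-5,6,-3,-2,2,-4,10,-12,6,4,-4 for degrees 0…11.
[y^11] = 1·(-4) − 2·4 + 2·6 + 2·(-12) − 1·10 = -34.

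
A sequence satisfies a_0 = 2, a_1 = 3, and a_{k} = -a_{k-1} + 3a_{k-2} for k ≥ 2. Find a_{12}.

The ordinary generating function has denominator 1 + t - 3t^2.
Iterating the recurrence: a_0,…,a_{12} = 2, 3, 3, 6, 3, 15, -6, 51, -69, 222, -429, 1095, -2382.

-2382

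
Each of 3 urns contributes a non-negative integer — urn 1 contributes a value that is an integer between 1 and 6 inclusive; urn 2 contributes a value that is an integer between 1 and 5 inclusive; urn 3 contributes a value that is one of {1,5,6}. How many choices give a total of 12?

The generating function for the choices is (z + z^2 + z^3 + z^4 + z^5 + z^6)·(z + z^2 + z^3 + z^4 + z^5)·(z + z^5 + z^6); the count is [z^12].
(z + z^2 + z^3 + z^4 + z^5 + z^6) has coefficients 0,1,1,1,1,1,1 for degrees 0…6.
(z + z^2 + z^3 + z^4 + z^5) has coefficients 0,1,1,1,1,1,0,0,0,0,0,0,0 for degrees 0…12.
Finally multiplying by (z + z^5 + z^6), the product of all factors after the first has coefficients 0,0,1,1,1,1,2,2,2,2,2,1,0 for degrees 0…12.
[z^12] = 1·1 + 1·2 + 1·2 + 1·2 + 1·2 + 1·2 = 11.

11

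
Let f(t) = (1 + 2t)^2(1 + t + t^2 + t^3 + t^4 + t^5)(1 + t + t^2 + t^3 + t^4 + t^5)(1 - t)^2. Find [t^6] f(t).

-2

(1 + 2t)^2 has coefficients 1,4,4 for degrees 0…2.
(1 + t + t^2 + t^3 + t^4 + t^5) has coefficients 1,1,1,1,1,1,0 for degrees 0…6.
Multiplying by (1 + t + t^2 + t^3 + t^4 + t^5) gives running coefficients 1,2,3,4,5,6,5 for degrees 0…6.
Finally multiplying by (1 - t)^2, the product of all factors after the first has coefficients 1,0,0,0,0,0,-2 for degrees 0…6.
[t^6] = 1·(-2) + 4·0 + 4·0 = -2.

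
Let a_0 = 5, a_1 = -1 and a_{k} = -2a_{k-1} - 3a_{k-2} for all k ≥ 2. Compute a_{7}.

-163

The ordinary generating function has denominator 1 + 2z + 3z^2.
Iterating the recurrence: a_0,…,a_{7} = 5, -1, -13, 29, -19, -49, 155, -163.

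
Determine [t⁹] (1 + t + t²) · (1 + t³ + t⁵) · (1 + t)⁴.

(1 + t + t²) has coefficients 1,1,1 for degrees 0…2.
(1 + t³ + t⁵) has coefficients 1,0,0,1,0,1,0,0,0,0 for degrees 0…9.
Finally multiplying by (1 + t)⁴, the product of all factors after the first has coefficients 1,4,6,5,5,7,8,7,4,1 for degrees 0…9.
[t⁹] = 1·1 + 1·4 + 1·7 = 12.

12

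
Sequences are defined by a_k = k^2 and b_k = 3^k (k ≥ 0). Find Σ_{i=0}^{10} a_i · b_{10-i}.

This is [x^10] in the product of the two ordinary generating functions.
Σ = 0·59049 + 1·19683 + 4·6561 + 9·2187 + 16·729 + 25·243 + 36·81 + 49·27 + 64·9 + 81·3 + 100·1 = 88507.

88507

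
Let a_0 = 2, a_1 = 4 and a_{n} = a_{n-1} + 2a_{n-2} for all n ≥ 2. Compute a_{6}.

The ordinary generating function has denominator 1 - y - 2y^2.
Iterating the recurrence: a_0,…,a_{6} = 2, 4, 8, 16, 32, 64, 128.

128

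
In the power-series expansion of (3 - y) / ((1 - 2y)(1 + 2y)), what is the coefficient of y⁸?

768

The denominator gives the recurrence a_n = 4a_(n−2) for n ≥ 2; the numerator fixes a_0 = 3, a_1 = -1.
Iterating: 3, -1, 12, -4, 48, -16, 192, -64, 768, so a_8 = 768.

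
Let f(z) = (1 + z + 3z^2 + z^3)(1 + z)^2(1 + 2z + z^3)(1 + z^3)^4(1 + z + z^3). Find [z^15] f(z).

(1 + z + 3z^2 + z^3) has coefficients 1,1,3,1 for degrees 0…3.
(1 + z)^2 has coefficients 1,2,1,0,0,0,0,0,0,0,0,0,0,0,0,0 for degrees 0…15.
Multiplying by (1 + 2z + z^3) gives running coefficients 1,4,5,3,2,1,0,0,0,0,0,0,0,0,0,0 for degrees 0…15.
Multiplying by (1 + z^3)^4 gives running coefficients 1,4,5,7,18,21,18,32,34,22,28,26,13,12,9,3 for degrees 0…15.
Finally multiplying by (1 + z + z^3), the product of all factors after the first has coefficients 1,5,9,13,29,44,46,68,87,74,82,88,61,53,47,25 for degrees 0…15.
[z^15] = 1·25 + 1·47 + 3·53 + 1·61 = 292.

292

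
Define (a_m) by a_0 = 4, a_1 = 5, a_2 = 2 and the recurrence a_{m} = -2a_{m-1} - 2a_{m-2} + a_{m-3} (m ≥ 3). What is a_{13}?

The ordinary generating function has denominator 1 + 2t + 2t^2 - t^3.
Iterating the recurrence: a_0,…,a_{13} = 4, 5, 2, -10, 21, -20, -12, 85, -166, 150, 117, -700, 1316, -1115.

-1115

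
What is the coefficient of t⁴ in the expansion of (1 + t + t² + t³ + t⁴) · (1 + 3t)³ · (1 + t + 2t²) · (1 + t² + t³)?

262

(1 + t + t² + t³ + t⁴) has coefficients 1,1,1,1,1 for degrees 0…4.
(1 + 3t)³ has coefficients 1,9,27,27,0 for degrees 0…4.
Multiplying by (1 + t + 2t²) gives running coefficients 1,10,38,72,81 for degrees 0…4.
Finally multiplying by (1 + t² + t³), the product of all factors after the first has coefficients 1,10,39,83,129 for degrees 0…4.
[t⁴] = 1·129 + 1·83 + 1·39 + 1·10 + 1·1 = 262.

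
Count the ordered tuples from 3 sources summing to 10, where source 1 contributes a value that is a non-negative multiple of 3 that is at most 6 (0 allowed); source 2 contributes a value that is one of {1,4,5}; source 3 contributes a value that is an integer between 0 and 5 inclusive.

The generating function for the choices is (1 + z³ + z⁶)·(z + z⁴ + z⁵)·(1 + z + z² + z³ + z⁴ + z⁵); the count is [z¹⁰].
(1 + z³ + z⁶) has coefficients 1,0,0,1,0,0,1 for degrees 0…6.
(z + z⁴ + z⁵) has coefficients 0,1,0,0,1,1,0,0,0,0,0 for degrees 0…10.
Finally multiplying by (1 + z + z² + z³ + z⁴ + z⁵), the product of all factors after the first has coefficients 0,1,1,1,2,3,3,2,2,2,1 for degrees 0…10.
[z¹⁰] = 1·1 + 1·2 + 1·2 = 5.

5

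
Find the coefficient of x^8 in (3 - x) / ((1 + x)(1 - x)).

3

Partial fractions give a closed form: a_n = (2)·(-1)^n + (1)·1^n.
At n = 8: a_8 = 3.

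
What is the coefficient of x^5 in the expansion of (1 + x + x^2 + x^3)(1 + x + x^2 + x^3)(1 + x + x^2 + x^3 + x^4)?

(1 + x + x^2 + x^3) has coefficients 1,1,1,1 for degrees 0…3.
(1 + x + x^2 + x^3) has coefficients 1,1,1,1,0,0 for degrees 0…5.
Finally multiplying by (1 + x + x^2 + x^3 + x^4), the product of all factors after the first has coefficients 1,2,3,4,4,3 for degrees 0…5.
[x^5] = 1·3 + 1·4 + 1·4 + 1·3 = 14.

14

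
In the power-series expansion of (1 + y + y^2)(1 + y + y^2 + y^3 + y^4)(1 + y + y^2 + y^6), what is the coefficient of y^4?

(1 + y + y^2) has coefficients 1,1,1 for degrees 0…2.
(1 + y + y^2 + y^3 + y^4) has coefficients 1,1,1,1,1 for degrees 0…4.
Finally multiplying by (1 + y + y^2 + y^6), the product of all factors after the first has coefficients 1,2,3,3,3 for degrees 0…4.
[y^4] = 1·3 + 1·3 + 1·3 = 9.

9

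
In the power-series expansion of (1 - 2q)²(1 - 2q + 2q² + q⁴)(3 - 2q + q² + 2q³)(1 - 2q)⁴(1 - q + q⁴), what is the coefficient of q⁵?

(1 - 2q)² has coefficients 1,-4,4 for degrees 0…2.
(1 - 2q + 2q² + q⁴) has coefficients 1,-2,2,0,1,0 for degrees 0…5.
Multiplying by (3 - 2q + q² + 2q³) gives running coefficients 3,-8,11,-4,1,2 for degrees 0…5.
Multiplying by (1 - 2q)⁴ gives running coefficients 3,-32,147,-380,601,-582 for degrees 0…5.
Finally multiplying by (1 - q + q⁴), the product of all factors after the first has coefficients 3,-35,179,-527,984,-1215 for degrees 0…5.
[q⁵] = 1·(-1215) − 4·984 + 4·(-527) = -7259.

-7259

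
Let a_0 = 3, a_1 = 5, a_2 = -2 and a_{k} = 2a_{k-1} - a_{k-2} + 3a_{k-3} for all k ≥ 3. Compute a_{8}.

The ordinary generating function has denominator 1 - 2q + q^2 - 3q^3.
Iterating the recurrence: a_0,…,a_{8} = 3, 5, -2, 0, 17, 28, 39, 101, 247.

247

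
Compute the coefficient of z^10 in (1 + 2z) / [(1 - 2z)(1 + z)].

1365

Partial fractions give a closed form: a_n = (4/3)·2^n + (-1/3)·(-1)^n.
At n = 10: a_10 = 1365.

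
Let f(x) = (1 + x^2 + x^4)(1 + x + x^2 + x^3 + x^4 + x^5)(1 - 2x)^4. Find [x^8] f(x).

-15

(1 + x^2 + x^4) has coefficients 1,0,1,0,1 for degrees 0…4.
(1 + x + x^2 + x^3 + x^4 + x^5) has coefficients 1,1,1,1,1,1,0,0,0 for degrees 0…8.
Finally multiplying by (1 - 2x)^4, the product of all factors after the first has coefficients 1,-7,17,-15,1,1,0,8,-16 for degrees 0…8.
[x^8] = 1·(-16) + 1·0 + 1·1 = -15.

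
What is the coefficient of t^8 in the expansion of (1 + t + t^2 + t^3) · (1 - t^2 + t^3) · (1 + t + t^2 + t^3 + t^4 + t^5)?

2

(1 + t + t^2 + t^3) has coefficients 1,1,1,1 for degrees 0…3.
(1 - t^2 + t^3) has coefficients 1,0,-1,1,0,0,0,0,0 for degrees 0…8.
Finally multiplying by (1 + t + t^2 + t^3 + t^4 + t^5), the product of all factors after the first has coefficients 1,1,0,1,1,1,0,0,1 for degrees 0…8.
[t^8] = 1·1 + 1·0 + 1·0 + 1·1 = 2.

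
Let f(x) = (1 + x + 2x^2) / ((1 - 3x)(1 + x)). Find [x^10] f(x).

The denominator gives the recurrence a_n = 2a_(n−1) + 3a_(n−2) for n ≥ 3; the numerator fixes a_0 = 1, a_1 = 3, a_2 = 11.
Iterating: 1, 3, 11, 31, 95, 283, 851, 2551, 7655, 22963, 68891, so a_10 = 68891.

68891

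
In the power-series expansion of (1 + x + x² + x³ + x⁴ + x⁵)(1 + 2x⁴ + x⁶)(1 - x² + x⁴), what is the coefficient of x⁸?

(1 + x + x² + x³ + x⁴ + x⁵) has coefficients 1,1,1,1,1,1 for degrees 0…5.
(1 + 2x⁴ + x⁶) has coefficients 1,0,0,0,2,0,1,0,0 for degrees 0…8.
Finally multiplying by (1 - x² + x⁴), the product of all factors after the first has coefficients 1,0,-1,0,3,0,-1,0,1 for degrees 0…8.
[x⁸] = 1·1 + 1·0 + 1·(-1) + 1·0 + 1·3 + 1·0 = 3.

3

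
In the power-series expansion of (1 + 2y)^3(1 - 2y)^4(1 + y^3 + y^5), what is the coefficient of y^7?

(1 + 2y)^3 has coefficients 1,6,12,8 for degrees 0…3.
(1 - 2y)^4 has coefficients 1,-8,24,-32,16,0,0,0 for degrees 0…7.
Finally multiplying by (1 + y^3 + y^5), the product of all factors after the first has coefficients 1,-8,24,-31,8,25,-40,40 for degrees 0…7.
[y^7] = 1·40 + 6·(-40) + 12·25 + 8·8 = 164.

164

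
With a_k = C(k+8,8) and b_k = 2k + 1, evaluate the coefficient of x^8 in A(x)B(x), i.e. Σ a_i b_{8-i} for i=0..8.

63206

The convolution is the t^8 coefficient of A(t)B(t).
Σ = 1·17 + 9·15 + 45·13 + 165·11 + 495·9 + 1287·7 + 3003·5 + 6435·3 + 12870·1 = 63206.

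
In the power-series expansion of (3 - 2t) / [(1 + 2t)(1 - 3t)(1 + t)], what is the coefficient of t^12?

Partial fractions give a closed form: a_n = (16/5)·(-2)^n + (21/20)·3^n + (-5/4)·(-1)^n.
At n = 12: a_12 = 571119.

571119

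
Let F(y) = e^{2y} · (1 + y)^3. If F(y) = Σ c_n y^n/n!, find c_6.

The EGF product rule gives c_6 = Σ_{k_1+k_2=6} C(6; k_1,k_2) · ∏ g_i(k_i), where e^{2y} gives (2)^k; (1+y)^3 gives the falling factorial (3)_k.
g_1(k) for k = 0…6: 1, 2, 4, 8, 16, 32, 64.
g_2(k) for k = 0…6: 1, 3, 6, 6, 0, 0, 0.
c_6 = Σ_k C(6,k)·g_1(k)·g_2(6−k) = 20·8·6 + 15·16·6 + 6·32·3 + 1·64·1 = 960 + 1440 + 576 + 64 = 3040.

3040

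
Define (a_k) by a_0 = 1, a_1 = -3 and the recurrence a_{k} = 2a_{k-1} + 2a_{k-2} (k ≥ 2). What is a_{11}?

-41440

The ordinary generating function has denominator 1 - 2z - 2z^2.
Iterating the recurrence: a_0,…,a_{11} = 1, -3, -4, -14, -36, -100, -272, -744, -2032, -5552, -15168, -41440.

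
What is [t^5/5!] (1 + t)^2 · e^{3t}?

1593

The EGF product rule gives c_5 = Σ_{k_1+k_2=5} C(5; k_1,k_2) · ∏ g_i(k_i), where (1+t)^2 gives the falling factorial (2)_k; e^{3t} gives (3)^k.
g_1(k) for k = 0…5: 1, 2, 2, 0, 0, 0.
g_2(k) for k = 0…5: 1, 3, 9, 27, 81, 243.
c_5 = Σ_k C(5,k)·g_1(k)·g_2(5−k) = 1·1·243 + 5·2·81 + 10·2·27 = 243 + 810 + 540 = 1593.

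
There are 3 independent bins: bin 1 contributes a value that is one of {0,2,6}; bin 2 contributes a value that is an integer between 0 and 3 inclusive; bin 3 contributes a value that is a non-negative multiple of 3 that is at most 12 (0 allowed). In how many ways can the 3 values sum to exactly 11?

4

The generating function for the choices is (1 + x² + x⁶)·(1 + x + x² + x³)·(1 + x³ + x⁶ + x⁹ + x¹²); the count is [x¹¹].
(1 + x² + x⁶) has coefficients 1,0,1,0,0,0,1 for degrees 0…6.
(1 + x + x² + x³) has coefficients 1,1,1,1,0,0,0,0,0,0,0,0 for degrees 0…11.
Finally multiplying by (1 + x³ + x⁶ + x⁹ + x¹²), the product of all factors after the first has coefficients 1,1,1,2,1,1,2,1,1,2,1,1 for degrees 0…11.
[x¹¹] = 1·1 + 1·2 + 1·1 = 4.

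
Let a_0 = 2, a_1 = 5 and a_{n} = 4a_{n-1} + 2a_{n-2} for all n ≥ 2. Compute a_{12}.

The ordinary generating function has denominator 1 - 4z - 2z^2.
Iterating the recurrence: a_0,…,a_{12} = 2, 5, 24, 106, 472, 2100, 9344, 41576, 184992, 823120, 3662464, 16296096, 72509312.

72509312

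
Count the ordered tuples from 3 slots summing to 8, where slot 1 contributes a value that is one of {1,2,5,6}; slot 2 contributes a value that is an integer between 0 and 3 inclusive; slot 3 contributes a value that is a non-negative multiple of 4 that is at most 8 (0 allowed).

4

The generating function for the choices is (z + z^2 + z^5 + z^6)·(1 + z + z^2 + z^3)·(1 + z^4 + z^8); the count is [z^8].
(z + z^2 + z^5 + z^6) has coefficients 0,1,1,0,0,1,1 for degrees 0…6.
(1 + z + z^2 + z^3) has coefficients 1,1,1,1,0,0,0,0,0 for degrees 0…8.
Finally multiplying by (1 + z^4 + z^8), the product of all factors after the first has coefficients 1,1,1,1,1,1,1,1,1 for degrees 0…8.
[z^8] = 1·1 + 1·1 + 1·1 + 1·1 = 4.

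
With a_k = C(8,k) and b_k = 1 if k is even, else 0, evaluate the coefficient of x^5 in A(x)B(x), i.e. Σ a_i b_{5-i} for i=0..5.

The convolution is the t^5 coefficient of A(t)B(t).
Σ = 1·0 + 8·1 + 28·0 + 56·1 + 70·0 + 56·1 = 120.

120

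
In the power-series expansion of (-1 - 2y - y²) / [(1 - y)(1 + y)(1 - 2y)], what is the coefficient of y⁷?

-382

Partial fractions give a closed form: a_n = (2)·1^n + (-3)·2^n.
At n = 7: a_7 = -382.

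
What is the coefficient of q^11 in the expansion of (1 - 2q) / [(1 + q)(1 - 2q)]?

The denominator gives the recurrence a_n = a_(n−1) + 2a_(n−2) for n ≥ 2; the numerator fixes a_0 = 1, a_1 = -1.
Iterating: 1, -1, 1, -1, 1, -1, 1, -1, 1, -1, 1, -1, so a_11 = -1.

-1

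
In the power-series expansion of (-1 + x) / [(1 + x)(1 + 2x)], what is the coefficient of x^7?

382

The denominator gives the recurrence a_n = −3a_(n−1) − 2a_(n−2) for n ≥ 2; the numerator fixes a_0 = -1, a_1 = 4.
Iterating: -1, 4, -10, 22, -46, 94, -190, 382, so a_7 = 382.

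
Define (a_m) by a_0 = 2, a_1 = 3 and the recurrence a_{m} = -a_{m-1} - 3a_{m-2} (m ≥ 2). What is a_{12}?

-1998

The ordinary generating function has denominator 1 + t + 3t^2.
Iterating the recurrence: a_0,…,a_{12} = 2, 3, -9, 0, 27, -27, -54, 135, 27, -432, 351, 945, -1998.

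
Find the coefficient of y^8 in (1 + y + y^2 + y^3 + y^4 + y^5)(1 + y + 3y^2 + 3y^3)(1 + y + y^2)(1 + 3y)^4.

(1 + y + y^2 + y^3 + y^4 + y^5) has coefficients 1,1,1,1,1,1 for degrees 0…5.
(1 + y + 3y^2 + 3y^3) has coefficients 1,1,3,3,0,0,0,0,0 for degrees 0…8.
Multiplying by (1 + y + y^2) gives running coefficients 1,2,5,7,6,3,0,0,0 for degrees 0…8.
Finally multiplying by (1 + 3y)^4, the product of all factors after the first has coefficients 1,14,83,283,657,1155,1521,1377,810 for degrees 0…8.
[y^8] = 1·810 + 1·1377 + 1·1521 + 1·1155 + 1·657 + 1·283 = 5803.

5803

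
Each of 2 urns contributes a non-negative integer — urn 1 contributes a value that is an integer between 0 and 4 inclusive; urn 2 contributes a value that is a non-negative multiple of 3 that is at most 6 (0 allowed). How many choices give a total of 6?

2

The generating function for the choices is (1 + y + y^2 + y^3 + y^4)·(1 + y^3 + y^6); the count is [y^6].
(1 + y + y^2 + y^3 + y^4) has coefficients 1,1,1,1,1 for degrees 0…4.
(1 + y^3 + y^6) has coefficients 1,0,0,1,0,0,1 for degrees 0…6.
[y^6] = 1·1 + 1·0 + 1·0 + 1·1 + 1·0 = 2.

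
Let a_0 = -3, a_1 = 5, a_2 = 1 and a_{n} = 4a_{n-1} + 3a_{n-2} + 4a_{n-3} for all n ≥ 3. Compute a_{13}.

The ordinary generating function has denominator 1 - 4x - 3x^2 - 4x^3.
Iterating the recurrence: a_0,…,a_{13} = -3, 5, 1, 7, 51, 229, 1097, 5279, 25323, 121517, 583153, 2798455, 13429347, 64445365.

64445365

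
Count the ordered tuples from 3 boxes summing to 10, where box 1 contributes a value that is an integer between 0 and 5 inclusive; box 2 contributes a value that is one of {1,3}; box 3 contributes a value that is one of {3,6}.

The generating function for the choices is (1 + z + z^2 + z^3 + z^4 + z^5)·(z + z^3)·(z^3 + z^6); the count is [z^10].
(1 + z + z^2 + z^3 + z^4 + z^5) has coefficients 1,1,1,1,1,1 for degrees 0…5.
(z + z^3) has coefficients 0,1,0,1,0,0,0,0,0,0,0 for degrees 0…10.
Finally multiplying by (z^3 + z^6), the product of all factors after the first has coefficients 0,0,0,0,1,0,1,1,0,1,0 for degrees 0…10.
[z^10] = 1·0 + 1·1 + 1·0 + 1·1 + 1·1 + 1·0 = 3.

3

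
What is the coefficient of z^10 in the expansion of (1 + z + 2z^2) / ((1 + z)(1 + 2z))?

2046

The denominator gives the recurrence a_n = −3a_(n−1) − 2a_(n−2) for n ≥ 3; the numerator fixes a_0 = 1, a_1 = -2, a_2 = 6.
Iterating: 1, -2, 6, -14, 30, -62, 126, -254, 510, -1022, 2046, so a_10 = 2046.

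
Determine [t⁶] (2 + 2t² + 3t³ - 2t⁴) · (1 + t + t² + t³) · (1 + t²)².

11

(2 + 2t² + 3t³ - 2t⁴) has coefficients 2,0,2,3,-2 for degrees 0…4.
(1 + t + t² + t³) has coefficients 1,1,1,1,0,0,0 for degrees 0…6.
Finally multiplying by (1 + t²)², the product of all factors after the first has coefficients 1,1,3,3,3,3,1 for degrees 0…6.
[t⁶] = 2·1 + 2·3 + 3·3 − 2·3 = 11.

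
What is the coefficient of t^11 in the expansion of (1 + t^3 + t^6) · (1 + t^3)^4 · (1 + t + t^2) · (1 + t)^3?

109

(1 + t^3 + t^6) has coefficients 1,0,0,1,0,0,1 for degrees 0…6.
(1 + t^3)^4 has coefficients 1,0,0,4,0,0,6,0,0,4,0,0 for degrees 0…11.
Multiplying by (1 + t + t^2) gives running coefficients 1,1,1,4,4,4,6,6,6,4,4,4 for degrees 0…11.
Finally multiplying by (1 + t)^3, the product of all factors after the first has coefficients 1,4,7,11,20,29,34,40,46,46,40,34 for degrees 0…11.
[t^11] = 1·34 + 1·46 + 1·29 = 109.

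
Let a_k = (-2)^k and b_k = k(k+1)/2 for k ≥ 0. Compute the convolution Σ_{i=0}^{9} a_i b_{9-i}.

93

The convolution is the x^9 coefficient of A(x)B(x).
Σ = 1·45 − 2·36 + 4·28 − 8·21 + 16·15 − 32·10 + 64·6 − 128·3 + 256·1 − 512·0 = 93.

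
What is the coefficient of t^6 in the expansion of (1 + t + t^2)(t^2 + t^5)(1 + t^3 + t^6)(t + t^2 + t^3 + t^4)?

5

(1 + t + t^2) has coefficients 1,1,1 for degrees 0…2.
(t^2 + t^5) has coefficients 0,0,1,0,0,1,0 for degrees 0…6.
Multiplying by (1 + t^3 + t^6) gives running coefficients 0,0,1,0,0,2,0 for degrees 0…6.
Finally multiplying by (t + t^2 + t^3 + t^4), the product of all factors after the first has coefficients 0,0,0,1,1,1,3 for degrees 0…6.
[t^6] = 1·3 + 1·1 + 1·1 = 5.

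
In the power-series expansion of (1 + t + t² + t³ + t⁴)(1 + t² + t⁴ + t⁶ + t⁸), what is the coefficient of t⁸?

3

(1 + t + t² + t³ + t⁴) has coefficients 1,1,1,1,1 for degrees 0…4.
(1 + t² + t⁴ + t⁶ + t⁸) has coefficients 1,0,1,0,1,0,1,0,1 for degrees 0…8.
[t⁸] = 1·1 + 1·0 + 1·1 + 1·0 + 1·1 = 3.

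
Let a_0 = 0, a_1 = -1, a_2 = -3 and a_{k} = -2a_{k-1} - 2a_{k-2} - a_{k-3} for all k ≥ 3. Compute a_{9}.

8

The ordinary generating function has denominator 1 + 2q + 2q^2 + q^3.
Iterating the recurrence: a_0,…,a_{9} = 0, -1, -3, 8, -9, 5, 0, -1, -3, 8.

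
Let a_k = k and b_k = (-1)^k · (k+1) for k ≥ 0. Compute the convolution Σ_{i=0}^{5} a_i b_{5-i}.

The convolution is the t^5 coefficient of A(t)B(t).
Σ = 0·(-6) + 1·5 + 2·(-4) + 3·3 + 4·(-2) + 5·1 = 3.

3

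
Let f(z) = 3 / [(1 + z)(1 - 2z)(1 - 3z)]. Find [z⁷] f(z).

Partial fractions give a closed form: a_n = (1/4)·(-1)^n + (-4)·2^n + (27/4)·3^n.
At n = 7: a_7 = 14250.

14250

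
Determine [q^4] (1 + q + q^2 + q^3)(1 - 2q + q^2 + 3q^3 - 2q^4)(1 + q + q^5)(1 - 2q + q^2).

-4

(1 + q + q^2 + q^3) has coefficients 1,1,1,1 for degrees 0…3.
(1 - 2q + q^2 + 3q^3 - 2q^4) has coefficients 1,-2,1,3,-2 for degrees 0…4.
Multiplying by (1 + q + q^5) gives running coefficients 1,-1,-1,4,1 for degrees 0…4.
Finally multiplying by (1 - 2q + q^2), the product of all factors after the first has coefficients 1,-3,2,5,-8 for degrees 0…4.
[q^4] = 1·(-8) + 1·5 + 1·2 + 1·(-3) = -4.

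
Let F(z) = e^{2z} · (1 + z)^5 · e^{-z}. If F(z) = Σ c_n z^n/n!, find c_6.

4051

The EGF product rule gives c_6 = Σ_{k_1+k_2+k_3=6} C(6; k_1,k_2,k_3) · ∏ g_i(k_i), where e^{2z} gives (2)^k; (1+z)^5 gives the falling factorial (5)_k; e^{-z} gives (-1)^k.
g_1(k) for k = 0…6: 1, 2, 4, 8, 16, 32, 64.
g_2(k) for k = 0…6: 1, 5, 20, 60, 120, 120, 0.
g_3(k) for k = 0…6: 1, -1, 1, -1, 1, -1, 1.
First combine the last two factors: h(k) = Σ_j C(k,j)·g_2(j)·g_3(k−j) for k = 0…6: 1, 4, 11, 14, -19, -56, 151.
c_6 = Σ_k C(6,k)·g_1(k)·h(6−k) = 1·1·151 + 6·2·(-56) + 15·4·(-19) + 20·8·14 + 15·16·11 + 6·32·4 + 1·64·1 = 151 − 672 − 1140 + 2240 + 2640 + 768 + 64 = 4051.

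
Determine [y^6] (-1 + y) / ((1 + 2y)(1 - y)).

-64

Partial fractions give a closed form: a_n = (-1)·(-2)^n.
At n = 6: a_6 = -64.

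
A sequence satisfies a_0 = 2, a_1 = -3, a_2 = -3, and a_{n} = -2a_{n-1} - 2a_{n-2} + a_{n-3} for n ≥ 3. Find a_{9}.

-138

The ordinary generating function has denominator 1 + 2z + 2z^2 - z^3.
Iterating the recurrence: a_0,…,a_{9} = 2, -3, -3, 14, -25, 19, 26, -115, 197, -138.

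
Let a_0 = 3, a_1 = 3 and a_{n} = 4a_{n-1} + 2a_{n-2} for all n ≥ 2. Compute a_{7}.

30648

The ordinary generating function has denominator 1 - 4x - 2x^2.
Iterating the recurrence: a_0,…,a_{7} = 3, 3, 18, 78, 348, 1548, 6888, 30648.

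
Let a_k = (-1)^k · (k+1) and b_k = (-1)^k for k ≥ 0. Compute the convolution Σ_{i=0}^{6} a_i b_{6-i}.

28

The convolution is the t^6 coefficient of A(t)B(t).
Σ = 1·1 − 2·(-1) + 3·1 − 4·(-1) + 5·1 − 6·(-1) + 7·1 = 28.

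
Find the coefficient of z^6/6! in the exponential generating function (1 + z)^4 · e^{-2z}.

The EGF product rule gives c_6 = Σ_{k_1+k_2=6} C(6; k_1,k_2) · ∏ g_i(k_i), where (1+z)^4 gives the falling factorial (4)_k; e^{-2z} gives (-2)^k.
g_1(k) for k = 0…6: 1, 4, 12, 24, 24, 0, 0.
g_2(k) for k = 0…6: 1, -2, 4, -8, 16, -32, 64.
c_6 = Σ_k C(6,k)·g_1(k)·g_2(6−k) = 1·1·64 + 6·4·(-32) + 15·12·16 + 20·24·(-8) + 15·24·4 = 64 − 768 + 2880 − 3840 + 1440 = -224.

-224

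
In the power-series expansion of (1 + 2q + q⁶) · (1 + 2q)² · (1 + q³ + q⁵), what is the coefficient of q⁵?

(1 + 2q + q⁶) has coefficients 1,2,0,0,0,0 for degrees 0…5.
(1 + 2q)² has coefficients 1,4,4,0,0,0 for degrees 0…5.
Finally multiplying by (1 + q³ + q⁵), the product of all factors after the first has coefficients 1,4,4,1,4,5 for degrees 0…5.
[q⁵] = 1·5 + 2·4 = 13.

13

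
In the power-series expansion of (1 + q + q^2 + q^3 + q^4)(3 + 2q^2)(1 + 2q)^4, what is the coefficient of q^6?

378

(1 + q + q^2 + q^3 + q^4) has coefficients 1,1,1,1,1 for degrees 0…4.
(3 + 2q^2) has coefficients 3,0,2,0,0,0,0 for degrees 0…6.
Finally multiplying by (1 + 2q)^4, the product of all factors after the first has coefficients 3,24,74,112,96,64,32 for degrees 0…6.
[q^6] = 1·32 + 1·64 + 1·96 + 1·112 + 1·74 = 378.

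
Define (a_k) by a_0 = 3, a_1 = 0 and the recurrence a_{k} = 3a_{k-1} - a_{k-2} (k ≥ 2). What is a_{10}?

The ordinary generating function has denominator 1 - 3t + t^2.
Iterating the recurrence: a_0,…,a_{10} = 3, 0, -3, -9, -24, -63, -165, -432, -1131, -2961, -7752.

-7752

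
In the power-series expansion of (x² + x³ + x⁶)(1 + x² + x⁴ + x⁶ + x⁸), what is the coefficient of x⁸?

(x² + x³ + x⁶) has coefficients 0,0,1,1,0,0,1 for degrees 0…6.
(1 + x² + x⁴ + x⁶ + x⁸) has coefficients 1,0,1,0,1,0,1,0,1 for degrees 0…8.
[x⁸] = 1·1 + 1·0 + 1·1 = 2.

2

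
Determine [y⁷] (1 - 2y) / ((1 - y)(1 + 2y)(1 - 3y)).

Partial fractions give a closed form: a_n = (1/6)·1^n + (8/15)·(-2)^n + (3/10)·3^n.
At n = 7: a_7 = 588.

588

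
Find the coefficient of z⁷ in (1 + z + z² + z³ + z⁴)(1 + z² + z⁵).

(1 + z + z² + z³ + z⁴) has coefficients 1,1,1,1,1 for degrees 0…4.
(1 + z² + z⁵) has coefficients 1,0,1,0,0,1,0,0 for degrees 0…7.
[z⁷] = 1·0 + 1·0 + 1·1 + 1·0 + 1·0 = 1.

1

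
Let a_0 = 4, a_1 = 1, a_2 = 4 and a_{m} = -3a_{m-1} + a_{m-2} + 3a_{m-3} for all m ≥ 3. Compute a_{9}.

The ordinary generating function has denominator 1 + 3x - x^2 - 3x^3.
Iterating the recurrence: a_0,…,a_{9} = 4, 1, 4, 1, 4, 1, 4, 1, 4, 1.

1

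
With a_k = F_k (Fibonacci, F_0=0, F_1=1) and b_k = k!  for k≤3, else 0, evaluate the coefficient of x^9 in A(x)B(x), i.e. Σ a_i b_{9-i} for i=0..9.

129

This is [x^9] in the product of the two ordinary generating functions.
Σ = 0·0 + 1·0 + 1·0 + 2·0 + 3·0 + 5·0 + 8·6 + 13·2 + 21·1 + 34·1 = 129.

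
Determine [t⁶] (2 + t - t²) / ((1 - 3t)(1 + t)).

1215

The denominator gives the recurrence a_n = 2a_(n−1) + 3a_(n−2) for n ≥ 3; the numerator fixes a_0 = 2, a_1 = 5, a_2 = 15.
Iterating: 2, 5, 15, 45, 135, 405, 1215, so a_6 = 1215.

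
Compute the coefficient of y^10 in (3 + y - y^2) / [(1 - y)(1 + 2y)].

1537

The denominator gives the recurrence a_n = −a_(n−1) + 2a_(n−2) for n ≥ 3; the numerator fixes a_0 = 3, a_1 = -2, a_2 = 7.
Iterating: 3, -2, 7, -11, 25, -47, 97, -191, 385, -767, 1537, so a_10 = 1537.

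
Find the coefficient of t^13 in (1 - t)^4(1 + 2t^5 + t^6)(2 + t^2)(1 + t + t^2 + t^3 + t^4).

(1 - t)^4 has coefficients 1,-4,6,-4,1 for degrees 0…4.
(1 + 2t^5 + t^6) has coefficients 1,0,0,0,0,2,1,0,0,0,0,0,0,0 for degrees 0…13.
Multiplying by (2 + t^2) gives running coefficients 2,0,1,0,0,4,2,2,1,0,0,0,0,0 for degrees 0…13.
Finally multiplying by (1 + t + t^2 + t^3 + t^4), the product of all factors after the first has coefficients 2,2,3,3,3,5,7,8,9,9,5,3,1,0 for degrees 0…13.
[t^13] = 1·0 − 4·1 + 6·3 − 4·5 + 1·9 = 3.

3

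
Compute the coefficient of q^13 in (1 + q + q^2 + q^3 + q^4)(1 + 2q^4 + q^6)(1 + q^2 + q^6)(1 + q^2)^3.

(1 + q + q^2 + q^3 + q^4) has coefficients 1,1,1,1,1 for degrees 0…4.
(1 + 2q^4 + q^6) has coefficients 1,0,0,0,2,0,1,0,0,0,0,0,0,0 for degrees 0…13.
Multiplying by (1 + q^2 + q^6) gives running coefficients 1,0,1,0,2,0,4,0,1,0,2,0,1,0 for degrees 0…13.
Finally multiplying by (1 + q^2)^3, the product of all factors after the first has coefficients 1,0,4,0,8,0,14,0,20,0,19,0,14,0 for degrees 0…13.
[q^13] = 1·0 + 1·14 + 1·0 + 1·19 + 1·0 = 33.

33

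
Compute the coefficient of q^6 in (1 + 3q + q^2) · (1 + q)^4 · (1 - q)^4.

2

(1 + 3q + q^2) has coefficients 1,3,1 for degrees 0…2.
(1 + q)^4 has coefficients 1,4,6,4,1,0,0 for degrees 0…6.
Finally multiplying by (1 - q)^4, the product of all factors after the first has coefficients 1,0,-4,0,6,0,-4 for degrees 0…6.
[q^6] = 1·(-4) + 3·0 + 1·6 = 2.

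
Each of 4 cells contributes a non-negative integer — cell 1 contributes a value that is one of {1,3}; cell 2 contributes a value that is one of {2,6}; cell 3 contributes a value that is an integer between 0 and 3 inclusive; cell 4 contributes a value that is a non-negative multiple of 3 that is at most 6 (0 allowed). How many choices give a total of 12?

5

The generating function for the choices is (y + y^3)·(y^2 + y^6)·(1 + y + y^2 + y^3)·(1 + y^3 + y^6); the count is [y^12].
(y + y^3) has coefficients 0,1,0,1 for degrees 0…3.
(y^2 + y^6) has coefficients 0,0,1,0,0,0,1,0,0,0,0,0,0 for degrees 0…12.
Multiplying by (1 + y + y^2 + y^3) gives running coefficients 0,0,1,1,1,1,1,1,1,1,0,0,0 for degrees 0…12.
Finally multiplying by (1 + y^3 + y^6), the product of all factors after the first has coefficients 0,0,1,1,1,2,2,2,3,3,2,2,2 for degrees 0…12.
[y^12] = 1·2 + 1·3 = 5.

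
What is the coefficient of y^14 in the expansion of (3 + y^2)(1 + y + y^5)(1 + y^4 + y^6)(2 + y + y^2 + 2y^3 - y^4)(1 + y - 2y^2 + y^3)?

(3 + y^2) has coefficients 3,0,1 for degrees 0…2.
(1 + y + y^5) has coefficients 1,1,0,0,0,1,0,0,0,0,0,0,0,0,0 for degrees 0…14.
Multiplying by (1 + y^4 + y^6) gives running coefficients 1,1,0,0,1,2,1,1,0,1,0,1,0,0,0 for degrees 0…14.
Multiplying by (2 + y + y^2 + 2y^3 - y^4) gives running coefficients 2,3,2,3,3,4,5,7,5,3,2,2,3,0,2 for degrees 0…14.
Finally multiplying by (1 + y - 2y^2 + y^3), the product of all factors after the first has coefficients 2,5,1,1,5,3,6,7,6,-1,2,3,4,1,-2 for degrees 0…14.
[y^14] = 3·(-2) + 1·4 = -2.

-2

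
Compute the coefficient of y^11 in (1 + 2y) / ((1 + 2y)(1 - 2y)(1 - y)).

Partial fractions give a closed form: a_n = (2)·2^n + (-1)·1^n.
At n = 11: a_11 = 4095.

4095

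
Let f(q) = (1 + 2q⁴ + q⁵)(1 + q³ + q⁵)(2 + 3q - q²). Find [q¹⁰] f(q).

(1 + 2q⁴ + q⁵) has coefficients 1,0,0,0,2,1 for degrees 0…5.
(1 + q³ + q⁵) has coefficients 1,0,0,1,0,1,0,0,0,0,0 for degrees 0…10.
Finally multiplying by (2 + 3q - q²), the product of all factors after the first has coefficients 2,3,-1,2,3,1,3,-1,0,0,0 for degrees 0…10.
[q¹⁰] = 1·0 + 2·3 + 1·1 = 7.

7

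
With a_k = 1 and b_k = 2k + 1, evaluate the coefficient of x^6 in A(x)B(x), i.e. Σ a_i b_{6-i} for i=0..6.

This is [x^6] in the product of the two ordinary generating functions.
Σ = 1·13 + 1·11 + 1·9 + 1·7 + 1·5 + 1·3 + 1·1 = 49.

49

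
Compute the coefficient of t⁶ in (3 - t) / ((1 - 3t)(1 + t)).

Partial fractions give a closed form: a_n = (2)·3^n + (1)·(-1)^n.
At n = 6: a_6 = 1459.

1459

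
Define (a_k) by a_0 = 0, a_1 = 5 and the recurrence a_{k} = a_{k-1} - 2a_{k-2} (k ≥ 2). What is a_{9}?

-85

The ordinary generating function has denominator 1 - x + 2x^2.
Iterating the recurrence: a_0,…,a_{9} = 0, 5, 5, -5, -15, -5, 25, 35, -15, -85.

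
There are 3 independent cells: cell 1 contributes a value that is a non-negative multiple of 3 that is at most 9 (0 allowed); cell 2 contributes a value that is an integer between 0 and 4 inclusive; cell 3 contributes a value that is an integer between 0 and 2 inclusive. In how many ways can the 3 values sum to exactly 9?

5

The generating function for the choices is (1 + x^3 + x^6 + x^9)·(1 + x + x^2 + x^3 + x^4)·(1 + x + x^2); the count is [x^9].
(1 + x^3 + x^6 + x^9) has coefficients 1,0,0,1,0,0,1,0,0,1 for degrees 0…9.
(1 + x + x^2 + x^3 + x^4) has coefficients 1,1,1,1,1,0,0,0,0,0 for degrees 0…9.
Finally multiplying by (1 + x + x^2), the product of all factors after the first has coefficients 1,2,3,3,3,2,1,0,0,0 for degrees 0…9.
[x^9] = 1·0 + 1·1 + 1·3 + 1·1 = 5.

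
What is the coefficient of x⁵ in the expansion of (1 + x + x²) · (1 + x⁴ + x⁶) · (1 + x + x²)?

(1 + x + x²) has coefficients 1,1,1 for degrees 0…2.
(1 + x⁴ + x⁶) has coefficients 1,0,0,0,1,0 for degrees 0…5.
Finally multiplying by (1 + x + x²), the product of all factors after the first has coefficients 1,1,1,0,1,1 for degrees 0…5.
[x⁵] = 1·1 + 1·1 + 1·0 = 2.

2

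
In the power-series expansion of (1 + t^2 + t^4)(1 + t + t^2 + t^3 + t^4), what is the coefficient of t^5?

(1 + t^2 + t^4) has coefficients 1,0,1,0,1 for degrees 0…4.
(1 + t + t^2 + t^3 + t^4) has coefficients 1,1,1,1,1,0 for degrees 0…5.
[t^5] = 1·0 + 1·1 + 1·1 = 2.

2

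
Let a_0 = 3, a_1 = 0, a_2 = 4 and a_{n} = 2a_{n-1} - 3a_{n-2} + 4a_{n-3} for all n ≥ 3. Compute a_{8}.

The ordinary generating function has denominator 1 - 2x + 3x^2 - 4x^3.
Iterating the recurrence: a_0,…,a_{8} = 3, 0, 4, 20, 28, 12, 20, 116, 220.

220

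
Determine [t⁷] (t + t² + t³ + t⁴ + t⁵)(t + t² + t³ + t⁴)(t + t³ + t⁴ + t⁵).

10

(t + t² + t³ + t⁴ + t⁵) has coefficients 0,1,1,1,1,1 for degrees 0…5.
(t + t² + t³ + t⁴) has coefficients 0,1,1,1,1,0,0,0 for degrees 0…7.
Finally multiplying by (t + t³ + t⁴ + t⁵), the product of all factors after the first has coefficients 0,0,1,1,2,3,3,3 for degrees 0…7.
[t⁷] = 1·3 + 1·3 + 1·2 + 1·1 + 1·1 = 10.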